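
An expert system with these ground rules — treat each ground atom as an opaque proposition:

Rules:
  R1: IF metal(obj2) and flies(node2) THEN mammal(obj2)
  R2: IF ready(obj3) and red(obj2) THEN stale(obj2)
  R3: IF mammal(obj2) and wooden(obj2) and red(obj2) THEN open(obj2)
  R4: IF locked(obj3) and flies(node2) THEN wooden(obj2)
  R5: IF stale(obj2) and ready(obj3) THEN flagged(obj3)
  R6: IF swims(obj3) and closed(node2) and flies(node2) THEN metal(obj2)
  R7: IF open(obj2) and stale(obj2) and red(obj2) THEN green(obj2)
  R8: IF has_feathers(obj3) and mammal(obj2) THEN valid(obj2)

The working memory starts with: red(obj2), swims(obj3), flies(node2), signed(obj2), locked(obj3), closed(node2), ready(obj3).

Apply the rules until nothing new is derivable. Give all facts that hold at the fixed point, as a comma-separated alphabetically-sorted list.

Round 1: R2 [IF ready(obj3) and red(obj2) THEN stale(obj2)]; R4 [IF locked(obj3) and flies(node2) THEN wooden(obj2)]; R6 [IF swims(obj3) and closed(node2) and flies(node2) THEN metal(obj2)]. New: stale(obj2), wooden(obj2), metal(obj2).
Round 2: R1 [IF metal(obj2) and flies(node2) THEN mammal(obj2)]; R5 [IF stale(obj2) and ready(obj3) THEN flagged(obj3)]. New: mammal(obj2), flagged(obj3).
Round 3: R3 [IF mammal(obj2) and wooden(obj2) and red(obj2) THEN open(obj2)]. New: open(obj2).
Round 4: R7 [IF open(obj2) and stale(obj2) and red(obj2) THEN green(obj2)]. New: green(obj2).

closed(node2), flagged(obj3), flies(node2), green(obj2), locked(obj3), mammal(obj2), metal(obj2), open(obj2), ready(obj3), red(obj2), signed(obj2), stale(obj2), swims(obj3), wooden(obj2)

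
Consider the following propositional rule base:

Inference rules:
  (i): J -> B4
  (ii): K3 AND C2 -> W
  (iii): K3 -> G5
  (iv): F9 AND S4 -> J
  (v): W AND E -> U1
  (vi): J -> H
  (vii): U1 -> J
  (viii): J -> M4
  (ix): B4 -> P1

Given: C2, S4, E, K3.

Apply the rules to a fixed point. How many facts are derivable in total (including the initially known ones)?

12

Round 1: (ii) [K3 AND C2 -> W]; (iii) [K3 -> G5]. New: W, G5.
Round 2: (v) [W AND E -> U1]. New: U1.
Round 3: (vii) [U1 -> J]. New: J.
Round 4: (i) [J -> B4]; (vi) [J -> H]; (viii) [J -> M4]. New: B4, H, M4.
Round 5: (ix) [B4 -> P1]. New: P1.
Closure: {B4, C2, E, G5, H, J, K3, M4, P1, S4, U1, W} — 12 facts.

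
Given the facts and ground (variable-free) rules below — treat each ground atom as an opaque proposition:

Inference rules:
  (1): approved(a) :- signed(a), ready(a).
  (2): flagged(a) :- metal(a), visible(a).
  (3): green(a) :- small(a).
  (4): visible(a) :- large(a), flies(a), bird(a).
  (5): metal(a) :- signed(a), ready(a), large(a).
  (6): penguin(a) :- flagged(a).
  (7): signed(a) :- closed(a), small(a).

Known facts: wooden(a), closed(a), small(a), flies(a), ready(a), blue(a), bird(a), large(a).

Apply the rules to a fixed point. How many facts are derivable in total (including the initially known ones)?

15

Round 1: (3) [green(a) :- small(a).]; (4) [visible(a) :- large(a), flies(a), bird(a).]; (7) [signed(a) :- closed(a), small(a).]. New: green(a), visible(a), signed(a).
Round 2: (1) [approved(a) :- signed(a), ready(a).]; (5) [metal(a) :- signed(a), ready(a), large(a).]. New: approved(a), metal(a).
Round 3: (2) [flagged(a) :- metal(a), visible(a).]. New: flagged(a).
Round 4: (6) [penguin(a) :- flagged(a).]. New: penguin(a).
Closure: {approved(a), bird(a), blue(a), closed(a), flagged(a), flies(a), green(a), large(a), metal(a), penguin(a), ready(a), signed(a), small(a), visible(a), wooden(a)} — 15 facts.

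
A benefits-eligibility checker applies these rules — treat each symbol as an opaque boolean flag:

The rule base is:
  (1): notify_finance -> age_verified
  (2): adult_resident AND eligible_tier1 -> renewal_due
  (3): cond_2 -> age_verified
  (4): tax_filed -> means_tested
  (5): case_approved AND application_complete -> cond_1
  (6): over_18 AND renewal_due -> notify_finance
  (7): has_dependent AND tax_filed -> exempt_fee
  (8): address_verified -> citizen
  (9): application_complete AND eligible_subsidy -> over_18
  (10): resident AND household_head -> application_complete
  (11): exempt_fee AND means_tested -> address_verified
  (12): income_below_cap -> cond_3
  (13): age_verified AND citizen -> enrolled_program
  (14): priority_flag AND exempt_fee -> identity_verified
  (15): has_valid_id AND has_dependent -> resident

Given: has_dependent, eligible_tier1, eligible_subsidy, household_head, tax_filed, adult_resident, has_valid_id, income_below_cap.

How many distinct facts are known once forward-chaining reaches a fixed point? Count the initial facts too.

20

[1] (2) [adult_resident AND eligible_tier1 -> renewal_due]; (4) [tax_filed -> means_tested]; (7) [has_dependent AND tax_filed -> exempt_fee]; (12) [income_below_cap -> cond_3]; (15) [has_valid_id AND has_dependent -> resident]. ⇒ new: renewal_due, means_tested, exempt_fee, cond_3, resident.
[2] (10) [resident AND household_head -> application_complete]; (11) [exempt_fee AND means_tested -> address_verified]. ⇒ new: application_complete, address_verified.
[3] (8) [address_verified -> citizen]; (9) [application_complete AND eligible_subsidy -> over_18]. ⇒ new: citizen, over_18.
[4] (6) [over_18 AND renewal_due -> notify_finance]. ⇒ new: notify_finance.
[5] (1) [notify_finance -> age_verified]. ⇒ new: age_verified.
[6] (13) [age_verified AND citizen -> enrolled_program]. ⇒ new: enrolled_program.
Closure: {address_verified, adult_resident, age_verified, application_complete, citizen, cond_3, eligible_subsidy, eligible_tier1, enrolled_program, exempt_fee, has_dependent, has_valid_id, household_head, income_below_cap, means_tested, notify_finance, over_18, renewal_due, resident, tax_filed} — 20 facts.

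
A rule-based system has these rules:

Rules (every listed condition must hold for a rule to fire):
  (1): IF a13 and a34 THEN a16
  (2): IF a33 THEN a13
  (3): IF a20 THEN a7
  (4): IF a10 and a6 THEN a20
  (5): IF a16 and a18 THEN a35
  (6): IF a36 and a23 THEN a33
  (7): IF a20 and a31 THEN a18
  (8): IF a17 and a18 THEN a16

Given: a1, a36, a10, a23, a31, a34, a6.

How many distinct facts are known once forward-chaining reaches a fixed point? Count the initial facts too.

14

Round 1 fires (4), (6), giving a20, a33.
Round 2 fires (2), (3), (7), giving a13, a7, a18.
Round 3 fires (1), giving a16.
Round 4 fires (5), giving a35.
Closure: {a1, a10, a13, a16, a18, a20, a23, a31, a33, a34, a35, a36, a6, a7} — 14 facts.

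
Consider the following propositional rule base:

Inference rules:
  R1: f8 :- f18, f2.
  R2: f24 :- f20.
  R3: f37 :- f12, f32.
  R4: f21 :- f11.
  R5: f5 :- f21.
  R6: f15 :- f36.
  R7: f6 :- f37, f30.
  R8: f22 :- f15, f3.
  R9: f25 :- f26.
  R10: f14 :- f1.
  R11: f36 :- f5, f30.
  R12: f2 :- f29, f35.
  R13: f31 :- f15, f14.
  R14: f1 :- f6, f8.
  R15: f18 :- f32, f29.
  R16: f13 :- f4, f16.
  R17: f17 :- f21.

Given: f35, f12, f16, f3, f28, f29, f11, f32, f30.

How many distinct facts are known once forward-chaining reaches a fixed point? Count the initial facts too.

[1] R3 [f37 :- f12, f32.]; R4 [f21 :- f11.]; R12 [f2 :- f29, f35.]; R15 [f18 :- f32, f29.]. ⇒ new: f37, f21, f2, f18.
[2] R1 [f8 :- f18, f2.]; R5 [f5 :- f21.]; R7 [f6 :- f37, f30.]; R17 [f17 :- f21.]. ⇒ new: f8, f5, f6, f17.
[3] R11 [f36 :- f5, f30.]; R14 [f1 :- f6, f8.]. ⇒ new: f36, f1.
[4] R6 [f15 :- f36.]; R10 [f14 :- f1.]. ⇒ new: f15, f14.
[5] R8 [f22 :- f15, f3.]; R13 [f31 :- f15, f14.]. ⇒ new: f22, f31.
Closure: {f1, f11, f12, f14, f15, f16, f17, f18, f2, f21, f22, f28, f29, f3, f30, f31, f32, f35, f36, f37, f5, f6, f8} — 23 facts.

23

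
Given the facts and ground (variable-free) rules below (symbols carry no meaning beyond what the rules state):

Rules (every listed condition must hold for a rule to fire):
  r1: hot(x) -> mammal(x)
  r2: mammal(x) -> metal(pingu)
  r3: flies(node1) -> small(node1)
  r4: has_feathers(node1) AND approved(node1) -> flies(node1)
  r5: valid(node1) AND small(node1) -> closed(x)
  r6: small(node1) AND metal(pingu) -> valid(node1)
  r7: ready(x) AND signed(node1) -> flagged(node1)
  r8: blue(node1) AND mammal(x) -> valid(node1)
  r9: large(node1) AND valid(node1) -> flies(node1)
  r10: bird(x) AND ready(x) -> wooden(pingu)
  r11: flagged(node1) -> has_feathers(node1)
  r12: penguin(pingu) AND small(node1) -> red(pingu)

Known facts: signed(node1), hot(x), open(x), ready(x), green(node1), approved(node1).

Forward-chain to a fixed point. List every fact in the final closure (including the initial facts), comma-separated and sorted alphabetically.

Round 1: r1 [hot(x) -> mammal(x)]; r7 [ready(x) AND signed(node1) -> flagged(node1)]. New: mammal(x), flagged(node1).
Round 2: r2 [mammal(x) -> metal(pingu)]; r11 [flagged(node1) -> has_feathers(node1)]. New: metal(pingu), has_feathers(node1).
Round 3: r4 [has_feathers(node1) AND approved(node1) -> flies(node1)]. New: flies(node1).
Round 4: r3 [flies(node1) -> small(node1)]. New: small(node1).
Round 5: r6 [small(node1) AND metal(pingu) -> valid(node1)]. New: valid(node1).
Round 6: r5 [valid(node1) AND small(node1) -> closed(x)]. New: closed(x).

approved(node1), closed(x), flagged(node1), flies(node1), green(node1), has_feathers(node1), hot(x), mammal(x), metal(pingu), open(x), ready(x), signed(node1), small(node1), valid(node1)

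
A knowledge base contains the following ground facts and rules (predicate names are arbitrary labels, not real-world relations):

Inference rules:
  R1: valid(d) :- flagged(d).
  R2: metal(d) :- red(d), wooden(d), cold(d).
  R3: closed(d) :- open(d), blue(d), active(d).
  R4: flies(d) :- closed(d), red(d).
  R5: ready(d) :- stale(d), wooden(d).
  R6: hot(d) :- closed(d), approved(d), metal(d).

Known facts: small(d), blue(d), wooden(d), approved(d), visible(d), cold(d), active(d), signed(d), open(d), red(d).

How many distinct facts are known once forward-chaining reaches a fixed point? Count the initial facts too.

Round 1 fires R2, R3, giving metal(d), closed(d).
Round 2 fires R4, R6, giving flies(d), hot(d).
Closure: {active(d), approved(d), blue(d), closed(d), cold(d), flies(d), hot(d), metal(d), open(d), red(d), signed(d), small(d), visible(d), wooden(d)} — 14 facts.

14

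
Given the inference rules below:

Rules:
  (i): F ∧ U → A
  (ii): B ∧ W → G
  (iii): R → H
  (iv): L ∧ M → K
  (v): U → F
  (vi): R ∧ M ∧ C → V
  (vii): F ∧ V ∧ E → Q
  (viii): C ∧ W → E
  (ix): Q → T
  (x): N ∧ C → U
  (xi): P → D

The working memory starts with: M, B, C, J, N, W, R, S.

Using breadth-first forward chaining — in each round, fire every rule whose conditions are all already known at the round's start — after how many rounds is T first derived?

[1] (ii) [B ∧ W → G]; (iii) [R → H]; (vi) [R ∧ M ∧ C → V]; (viii) [C ∧ W → E]; (x) [N ∧ C → U]. ⇒ new: G, H, V, E, U.
[2] (v) [U → F]. ⇒ new: F.
[3] (i) [F ∧ U → A]; (vii) [F ∧ V ∧ E → Q]. ⇒ new: A, Q.
[4] (ix) [Q → T]. ⇒ new: T.
T first appears in round 4.

4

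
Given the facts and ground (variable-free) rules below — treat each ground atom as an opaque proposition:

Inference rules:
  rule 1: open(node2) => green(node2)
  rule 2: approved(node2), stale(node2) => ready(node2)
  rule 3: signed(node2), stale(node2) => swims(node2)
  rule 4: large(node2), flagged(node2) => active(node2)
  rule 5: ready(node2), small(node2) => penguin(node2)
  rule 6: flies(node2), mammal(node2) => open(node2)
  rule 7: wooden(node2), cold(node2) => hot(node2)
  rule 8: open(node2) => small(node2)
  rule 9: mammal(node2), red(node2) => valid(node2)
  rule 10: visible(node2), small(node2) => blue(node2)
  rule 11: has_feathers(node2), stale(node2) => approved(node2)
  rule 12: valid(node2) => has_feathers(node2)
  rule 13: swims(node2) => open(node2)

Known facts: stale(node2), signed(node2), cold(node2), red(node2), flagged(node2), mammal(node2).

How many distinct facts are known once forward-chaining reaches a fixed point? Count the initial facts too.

15

Round 1: rule 3 [signed(node2), stale(node2) => swims(node2)]; rule 9 [mammal(node2), red(node2) => valid(node2)]. New: swims(node2), valid(node2).
Round 2: rule 12 [valid(node2) => has_feathers(node2)]; rule 13 [swims(node2) => open(node2)]. New: has_feathers(node2), open(node2).
Round 3: rule 1 [open(node2) => green(node2)]; rule 8 [open(node2) => small(node2)]; rule 11 [has_feathers(node2), stale(node2) => approved(node2)]. New: green(node2), small(node2), approved(node2).
Round 4: rule 2 [approved(node2), stale(node2) => ready(node2)]. New: ready(node2).
Round 5: rule 5 [ready(node2), small(node2) => penguin(node2)]. New: penguin(node2).
Closure: {approved(node2), cold(node2), flagged(node2), green(node2), has_feathers(node2), mammal(node2), open(node2), penguin(node2), ready(node2), red(node2), signed(node2), small(node2), stale(node2), swims(node2), valid(node2)} — 15 facts.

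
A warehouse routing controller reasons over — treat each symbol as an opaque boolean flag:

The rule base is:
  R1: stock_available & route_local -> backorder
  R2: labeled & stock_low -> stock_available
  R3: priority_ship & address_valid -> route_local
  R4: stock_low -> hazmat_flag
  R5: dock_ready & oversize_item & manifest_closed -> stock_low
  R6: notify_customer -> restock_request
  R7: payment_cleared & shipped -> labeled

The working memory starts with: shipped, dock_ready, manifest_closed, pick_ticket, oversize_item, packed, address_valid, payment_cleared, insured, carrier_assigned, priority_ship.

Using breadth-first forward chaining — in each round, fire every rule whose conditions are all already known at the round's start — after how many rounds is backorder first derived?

Round 1: R3 [priority_ship & address_valid -> route_local]; R5 [dock_ready & oversize_item & manifest_closed -> stock_low]; R7 [payment_cleared & shipped -> labeled]. New: route_local, stock_low, labeled.
Round 2: R2 [labeled & stock_low -> stock_available]; R4 [stock_low -> hazmat_flag]. New: stock_available, hazmat_flag.
Round 3: R1 [stock_available & route_local -> backorder]. New: backorder.
backorder first appears in round 3.

3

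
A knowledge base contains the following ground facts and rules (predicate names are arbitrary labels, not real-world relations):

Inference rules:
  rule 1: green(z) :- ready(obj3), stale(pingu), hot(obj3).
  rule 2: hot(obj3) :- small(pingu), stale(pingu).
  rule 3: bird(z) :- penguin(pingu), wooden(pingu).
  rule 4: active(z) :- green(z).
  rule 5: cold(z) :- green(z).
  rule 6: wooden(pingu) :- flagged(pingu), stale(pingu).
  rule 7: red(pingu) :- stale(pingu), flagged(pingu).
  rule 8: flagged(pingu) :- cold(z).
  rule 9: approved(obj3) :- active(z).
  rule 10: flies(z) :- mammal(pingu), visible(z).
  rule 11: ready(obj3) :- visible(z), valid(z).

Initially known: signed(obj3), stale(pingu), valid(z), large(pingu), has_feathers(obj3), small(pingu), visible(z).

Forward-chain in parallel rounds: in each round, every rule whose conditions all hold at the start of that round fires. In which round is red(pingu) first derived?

5

Round 1: rule 2 [hot(obj3) :- small(pingu), stale(pingu).]; rule 11 [ready(obj3) :- visible(z), valid(z).]. Adds hot(obj3), ready(obj3).
Round 2: rule 1 [green(z) :- ready(obj3), stale(pingu), hot(obj3).]. Adds green(z).
Round 3: rule 4 [active(z) :- green(z).]; rule 5 [cold(z) :- green(z).]. Adds active(z), cold(z).
Round 4: rule 8 [flagged(pingu) :- cold(z).]; rule 9 [approved(obj3) :- active(z).]. Adds flagged(pingu), approved(obj3).
Round 5: rule 6 [wooden(pingu) :- flagged(pingu), stale(pingu).]; rule 7 [red(pingu) :- stale(pingu), flagged(pingu).]. Adds wooden(pingu), red(pingu).
red(pingu) first appears in round 5.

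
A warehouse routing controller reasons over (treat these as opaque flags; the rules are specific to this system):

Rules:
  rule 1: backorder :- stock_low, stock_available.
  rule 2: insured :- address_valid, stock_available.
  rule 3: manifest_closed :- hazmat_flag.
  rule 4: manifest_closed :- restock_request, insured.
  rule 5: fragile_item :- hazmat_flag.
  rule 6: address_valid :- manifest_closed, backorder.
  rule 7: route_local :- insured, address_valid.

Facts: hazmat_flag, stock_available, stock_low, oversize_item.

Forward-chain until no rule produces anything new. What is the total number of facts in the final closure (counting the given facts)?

Round 1: rule 1 [backorder :- stock_low, stock_available.]; rule 3 [manifest_closed :- hazmat_flag.]; rule 5 [fragile_item :- hazmat_flag.]. Adds backorder, manifest_closed, fragile_item.
Round 2: rule 6 [address_valid :- manifest_closed, backorder.]. Adds address_valid.
Round 3: rule 2 [insured :- address_valid, stock_available.]. Adds insured.
Round 4: rule 7 [route_local :- insured, address_valid.]. Adds route_local.
Closure: {address_valid, backorder, fragile_item, hazmat_flag, insured, manifest_closed, oversize_item, route_local, stock_available, stock_low} — 10 facts.

10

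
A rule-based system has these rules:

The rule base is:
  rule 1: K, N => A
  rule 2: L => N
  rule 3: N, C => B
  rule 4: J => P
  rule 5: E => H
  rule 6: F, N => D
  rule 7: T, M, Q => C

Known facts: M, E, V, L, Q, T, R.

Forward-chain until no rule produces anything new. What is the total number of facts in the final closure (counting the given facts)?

11

Round 1: rule 2 [L => N]; rule 5 [E => H]; rule 7 [T, M, Q => C]. New: N, H, C.
Round 2: rule 3 [N, C => B]. New: B.
Closure: {B, C, E, H, L, M, N, Q, R, T, V} — 11 facts.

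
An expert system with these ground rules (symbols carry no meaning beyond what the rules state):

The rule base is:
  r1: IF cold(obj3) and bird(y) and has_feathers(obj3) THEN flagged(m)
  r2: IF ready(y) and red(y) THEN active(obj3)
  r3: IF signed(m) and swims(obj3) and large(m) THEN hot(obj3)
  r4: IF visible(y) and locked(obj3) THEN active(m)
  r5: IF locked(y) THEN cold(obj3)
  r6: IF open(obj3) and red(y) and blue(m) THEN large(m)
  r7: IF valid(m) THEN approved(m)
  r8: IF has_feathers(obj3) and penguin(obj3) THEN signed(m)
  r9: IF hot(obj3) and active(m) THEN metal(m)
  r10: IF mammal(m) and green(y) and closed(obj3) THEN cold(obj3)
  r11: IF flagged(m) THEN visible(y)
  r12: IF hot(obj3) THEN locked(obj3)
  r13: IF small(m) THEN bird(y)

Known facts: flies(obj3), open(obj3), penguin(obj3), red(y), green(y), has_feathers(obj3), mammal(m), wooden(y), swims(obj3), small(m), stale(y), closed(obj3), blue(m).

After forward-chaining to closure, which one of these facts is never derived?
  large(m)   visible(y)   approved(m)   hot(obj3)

Round 1: r6 [IF open(obj3) and red(y) and blue(m) THEN large(m)]; r8 [IF has_feathers(obj3) and penguin(obj3) THEN signed(m)]; r10 [IF mammal(m) and green(y) and closed(obj3) THEN cold(obj3)]; r13 [IF small(m) THEN bird(y)]. New: large(m), signed(m), cold(obj3), bird(y).
Round 2: r1 [IF cold(obj3) and bird(y) and has_feathers(obj3) THEN flagged(m)]; r3 [IF signed(m) and swims(obj3) and large(m) THEN hot(obj3)]. New: flagged(m), hot(obj3).
Round 3: r11 [IF flagged(m) THEN visible(y)]; r12 [IF hot(obj3) THEN locked(obj3)]. New: visible(y), locked(obj3).
Round 4: r4 [IF visible(y) and locked(obj3) THEN active(m)]. New: active(m).
Round 5: r9 [IF hot(obj3) and active(m) THEN metal(m)]. New: metal(m).
Derived: large(m) (round 1), visible(y) (round 3), hot(obj3) (round 2). approved(m) never appears in any round.

approved(m)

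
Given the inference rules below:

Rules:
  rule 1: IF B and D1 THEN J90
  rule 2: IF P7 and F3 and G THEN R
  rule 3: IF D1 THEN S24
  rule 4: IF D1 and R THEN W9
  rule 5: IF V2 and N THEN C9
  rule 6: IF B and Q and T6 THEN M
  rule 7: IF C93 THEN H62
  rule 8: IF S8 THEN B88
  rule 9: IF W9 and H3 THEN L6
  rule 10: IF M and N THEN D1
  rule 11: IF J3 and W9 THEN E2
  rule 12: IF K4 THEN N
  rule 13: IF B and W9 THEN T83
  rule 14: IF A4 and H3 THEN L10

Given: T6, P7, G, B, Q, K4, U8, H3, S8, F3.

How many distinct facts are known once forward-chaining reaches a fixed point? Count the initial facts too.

20

[1] rule 2 [IF P7 and F3 and G THEN R]; rule 6 [IF B and Q and T6 THEN M]; rule 8 [IF S8 THEN B88]; rule 12 [IF K4 THEN N]. ⇒ new: R, M, B88, N.
[2] rule 10 [IF M and N THEN D1]. ⇒ new: D1.
[3] rule 1 [IF B and D1 THEN J90]; rule 3 [IF D1 THEN S24]; rule 4 [IF D1 and R THEN W9]. ⇒ new: J90, S24, W9.
[4] rule 9 [IF W9 and H3 THEN L6]; rule 13 [IF B and W9 THEN T83]. ⇒ new: L6, T83.
Closure: {B, B88, D1, F3, G, H3, J90, K4, L6, M, N, P7, Q, R, S24, S8, T6, T83, U8, W9} — 20 facts.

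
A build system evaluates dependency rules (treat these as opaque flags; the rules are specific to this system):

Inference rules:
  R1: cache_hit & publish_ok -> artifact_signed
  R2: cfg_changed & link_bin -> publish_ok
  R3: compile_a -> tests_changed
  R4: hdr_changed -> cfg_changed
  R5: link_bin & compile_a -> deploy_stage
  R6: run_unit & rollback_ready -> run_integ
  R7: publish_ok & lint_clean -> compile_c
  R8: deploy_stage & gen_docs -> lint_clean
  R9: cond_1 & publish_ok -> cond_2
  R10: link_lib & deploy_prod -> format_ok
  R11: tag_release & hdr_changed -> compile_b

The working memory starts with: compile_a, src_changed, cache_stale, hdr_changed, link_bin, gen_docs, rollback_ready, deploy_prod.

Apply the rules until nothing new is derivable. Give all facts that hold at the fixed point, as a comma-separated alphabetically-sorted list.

Round 1 — R3, R4, R5, derive tests_changed, cfg_changed, deploy_stage.
Round 2 — R2, R8, derive publish_ok, lint_clean.
Round 3 — R7, derive compile_c.

cache_stale, cfg_changed, compile_a, compile_c, deploy_prod, deploy_stage, gen_docs, hdr_changed, link_bin, lint_clean, publish_ok, rollback_ready, src_changed, tests_changed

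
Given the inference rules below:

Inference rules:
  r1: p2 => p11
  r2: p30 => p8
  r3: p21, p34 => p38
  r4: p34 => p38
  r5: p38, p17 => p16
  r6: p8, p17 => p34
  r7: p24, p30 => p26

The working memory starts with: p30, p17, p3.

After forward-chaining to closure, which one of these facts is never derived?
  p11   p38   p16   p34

Round 1: r2 [p30 => p8]. Adds p8.
Round 2: r6 [p8, p17 => p34]. Adds p34.
Round 3: r4 [p34 => p38]. Adds p38.
Round 4: r5 [p38, p17 => p16]. Adds p16.
Derived: p38 (round 3), p16 (round 4), p34 (round 2). p11 never appears in any round.

p11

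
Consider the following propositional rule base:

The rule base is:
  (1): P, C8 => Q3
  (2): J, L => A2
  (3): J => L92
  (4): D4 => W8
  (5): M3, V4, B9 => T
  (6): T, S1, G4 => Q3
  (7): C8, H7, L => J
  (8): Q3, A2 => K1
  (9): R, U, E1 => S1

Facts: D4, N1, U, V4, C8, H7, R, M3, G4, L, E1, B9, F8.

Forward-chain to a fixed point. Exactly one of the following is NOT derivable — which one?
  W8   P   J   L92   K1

Round 1: (4) [D4 => W8]; (5) [M3, V4, B9 => T]; (7) [C8, H7, L => J]; (9) [R, U, E1 => S1]. Adds W8, T, J, S1.
Round 2: (2) [J, L => A2]; (3) [J => L92]; (6) [T, S1, G4 => Q3]. Adds A2, L92, Q3.
Round 3: (8) [Q3, A2 => K1]. Adds K1.
Derived: L92 (round 2), K1 (round 3), J (round 1), W8 (round 1). P never appears in any round.

P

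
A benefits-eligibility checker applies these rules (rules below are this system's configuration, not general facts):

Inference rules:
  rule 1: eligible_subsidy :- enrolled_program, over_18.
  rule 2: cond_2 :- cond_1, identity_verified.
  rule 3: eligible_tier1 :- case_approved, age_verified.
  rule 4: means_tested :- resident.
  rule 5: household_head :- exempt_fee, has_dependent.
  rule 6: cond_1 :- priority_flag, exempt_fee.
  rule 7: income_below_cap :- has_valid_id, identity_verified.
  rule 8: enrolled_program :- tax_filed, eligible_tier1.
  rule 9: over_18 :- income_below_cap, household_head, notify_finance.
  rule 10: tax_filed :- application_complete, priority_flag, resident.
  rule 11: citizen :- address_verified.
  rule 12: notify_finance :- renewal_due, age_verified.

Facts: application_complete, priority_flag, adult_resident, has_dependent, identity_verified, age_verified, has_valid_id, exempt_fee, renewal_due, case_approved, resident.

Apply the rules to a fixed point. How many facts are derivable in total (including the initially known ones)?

22

Round 1 — rule 3, rule 4, rule 5, rule 6, rule 7, rule 10, rule 12, derive eligible_tier1, means_tested, household_head, cond_1, income_below_cap, tax_filed, notify_finance.
Round 2 — rule 2, rule 8, rule 9, derive cond_2, enrolled_program, over_18.
Round 3 — rule 1, derive eligible_subsidy.
Closure: {adult_resident, age_verified, application_complete, case_approved, cond_1, cond_2, eligible_subsidy, eligible_tier1, enrolled_program, exempt_fee, has_dependent, has_valid_id, household_head, identity_verified, income_below_cap, means_tested, notify_finance, over_18, priority_flag, renewal_due, resident, tax_filed} — 22 facts.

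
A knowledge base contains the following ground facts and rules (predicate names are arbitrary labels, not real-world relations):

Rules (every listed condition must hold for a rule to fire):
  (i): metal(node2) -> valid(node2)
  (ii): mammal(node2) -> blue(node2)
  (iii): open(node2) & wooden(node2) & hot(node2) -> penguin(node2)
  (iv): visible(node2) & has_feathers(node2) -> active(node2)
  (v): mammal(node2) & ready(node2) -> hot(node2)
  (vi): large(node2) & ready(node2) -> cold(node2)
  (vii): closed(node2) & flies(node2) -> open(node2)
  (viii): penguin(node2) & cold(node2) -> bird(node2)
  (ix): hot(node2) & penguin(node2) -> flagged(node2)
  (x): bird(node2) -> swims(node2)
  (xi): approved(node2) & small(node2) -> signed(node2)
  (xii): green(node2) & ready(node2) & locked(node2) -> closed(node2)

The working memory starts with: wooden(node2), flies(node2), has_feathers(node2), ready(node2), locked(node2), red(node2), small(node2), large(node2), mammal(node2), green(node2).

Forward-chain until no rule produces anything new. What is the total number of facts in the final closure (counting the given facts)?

Round 1: (ii) [mammal(node2) -> blue(node2)]; (v) [mammal(node2) & ready(node2) -> hot(node2)]; (vi) [large(node2) & ready(node2) -> cold(node2)]; (xii) [green(node2) & ready(node2) & locked(node2) -> closed(node2)]. Adds blue(node2), hot(node2), cold(node2), closed(node2).
Round 2: (vii) [closed(node2) & flies(node2) -> open(node2)]. Adds open(node2).
Round 3: (iii) [open(node2) & wooden(node2) & hot(node2) -> penguin(node2)]. Adds penguin(node2).
Round 4: (viii) [penguin(node2) & cold(node2) -> bird(node2)]; (ix) [hot(node2) & penguin(node2) -> flagged(node2)]. Adds bird(node2), flagged(node2).
Round 5: (x) [bird(node2) -> swims(node2)]. Adds swims(node2).
Closure: {bird(node2), blue(node2), closed(node2), cold(node2), flagged(node2), flies(node2), green(node2), has_feathers(node2), hot(node2), large(node2), locked(node2), mammal(node2), open(node2), penguin(node2), ready(node2), red(node2), small(node2), swims(node2), wooden(node2)} — 19 facts.

19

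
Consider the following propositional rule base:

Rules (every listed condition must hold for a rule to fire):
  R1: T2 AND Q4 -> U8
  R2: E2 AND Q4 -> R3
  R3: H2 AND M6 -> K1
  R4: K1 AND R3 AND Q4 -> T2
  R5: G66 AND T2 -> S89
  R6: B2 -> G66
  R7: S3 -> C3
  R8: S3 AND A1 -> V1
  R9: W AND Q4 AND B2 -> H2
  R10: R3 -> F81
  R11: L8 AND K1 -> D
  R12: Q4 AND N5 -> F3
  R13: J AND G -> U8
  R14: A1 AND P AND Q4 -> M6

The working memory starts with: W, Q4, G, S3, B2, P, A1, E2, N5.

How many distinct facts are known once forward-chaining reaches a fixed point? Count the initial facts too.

Round 1 fires R2, R6, R7, R8, R9, R12, R14, giving R3, G66, C3, V1, H2, F3, M6.
Round 2 fires R3, R10, giving K1, F81.
Round 3 fires R4, giving T2.
Round 4 fires R1, R5, giving U8, S89.
Closure: {A1, B2, C3, E2, F3, F81, G, G66, H2, K1, M6, N5, P, Q4, R3, S3, S89, T2, U8, V1, W} — 21 facts.

21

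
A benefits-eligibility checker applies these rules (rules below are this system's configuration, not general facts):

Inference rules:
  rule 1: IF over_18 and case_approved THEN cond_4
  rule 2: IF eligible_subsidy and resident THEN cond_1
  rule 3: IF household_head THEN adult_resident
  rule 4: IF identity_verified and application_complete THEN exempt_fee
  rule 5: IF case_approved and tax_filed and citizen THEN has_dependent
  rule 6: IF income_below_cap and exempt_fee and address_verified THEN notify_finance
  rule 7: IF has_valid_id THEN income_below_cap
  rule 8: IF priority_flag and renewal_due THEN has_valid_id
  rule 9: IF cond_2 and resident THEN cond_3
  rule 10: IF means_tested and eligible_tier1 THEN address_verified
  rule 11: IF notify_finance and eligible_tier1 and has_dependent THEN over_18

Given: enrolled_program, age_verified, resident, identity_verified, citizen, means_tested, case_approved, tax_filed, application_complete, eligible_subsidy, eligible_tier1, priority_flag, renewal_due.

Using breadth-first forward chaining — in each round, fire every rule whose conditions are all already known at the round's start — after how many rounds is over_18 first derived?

Round 1 — rule 2, rule 4, rule 5, rule 8, rule 10, derive cond_1, exempt_fee, has_dependent, has_valid_id, address_verified.
Round 2 — rule 7, derive income_below_cap.
Round 3 — rule 6, derive notify_finance.
Round 4 — rule 11, derive over_18.
over_18 first appears in round 4.

4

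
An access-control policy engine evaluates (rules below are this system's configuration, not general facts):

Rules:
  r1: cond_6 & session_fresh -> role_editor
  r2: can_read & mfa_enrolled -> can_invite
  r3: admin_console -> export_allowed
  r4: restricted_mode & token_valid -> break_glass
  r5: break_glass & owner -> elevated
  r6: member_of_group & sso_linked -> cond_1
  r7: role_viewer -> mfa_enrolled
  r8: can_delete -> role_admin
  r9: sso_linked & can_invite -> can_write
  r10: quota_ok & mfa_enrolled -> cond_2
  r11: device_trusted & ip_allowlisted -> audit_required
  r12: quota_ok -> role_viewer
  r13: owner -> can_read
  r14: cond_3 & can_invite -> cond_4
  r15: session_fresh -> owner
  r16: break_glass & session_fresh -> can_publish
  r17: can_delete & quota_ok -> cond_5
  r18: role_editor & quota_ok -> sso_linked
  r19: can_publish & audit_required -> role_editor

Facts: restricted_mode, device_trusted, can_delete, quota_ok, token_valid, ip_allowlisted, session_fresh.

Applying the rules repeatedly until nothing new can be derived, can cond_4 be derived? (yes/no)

no

Round 1: r4 [restricted_mode & token_valid -> break_glass]; r8 [can_delete -> role_admin]; r11 [device_trusted & ip_allowlisted -> audit_required]; r12 [quota_ok -> role_viewer]; r15 [session_fresh -> owner]; r17 [can_delete & quota_ok -> cond_5]. New: break_glass, role_admin, audit_required, role_viewer, owner, cond_5.
Round 2: r5 [break_glass & owner -> elevated]; r7 [role_viewer -> mfa_enrolled]; r13 [owner -> can_read]; r16 [break_glass & session_fresh -> can_publish]. New: elevated, mfa_enrolled, can_read, can_publish.
Round 3: r2 [can_read & mfa_enrolled -> can_invite]; r10 [quota_ok & mfa_enrolled -> cond_2]; r19 [can_publish & audit_required -> role_editor]. New: can_invite, cond_2, role_editor.
Round 4: r18 [role_editor & quota_ok -> sso_linked]. New: sso_linked.
Round 5: r9 [sso_linked & can_invite -> can_write]. New: can_write.
Fixed point reached. cond_4 is concluded only by r14; r14 needs cond_3 (never derived).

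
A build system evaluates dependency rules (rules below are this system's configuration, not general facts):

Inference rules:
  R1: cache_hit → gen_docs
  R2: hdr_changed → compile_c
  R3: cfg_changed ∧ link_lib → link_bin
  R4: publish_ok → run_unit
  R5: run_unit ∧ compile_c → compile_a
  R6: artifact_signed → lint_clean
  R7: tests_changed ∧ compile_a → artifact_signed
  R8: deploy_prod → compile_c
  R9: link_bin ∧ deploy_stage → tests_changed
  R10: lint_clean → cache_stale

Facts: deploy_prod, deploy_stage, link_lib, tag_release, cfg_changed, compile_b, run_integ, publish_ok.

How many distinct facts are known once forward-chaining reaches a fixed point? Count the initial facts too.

Round 1: R3 [cfg_changed ∧ link_lib → link_bin]; R4 [publish_ok → run_unit]; R8 [deploy_prod → compile_c]. Adds link_bin, run_unit, compile_c.
Round 2: R5 [run_unit ∧ compile_c → compile_a]; R9 [link_bin ∧ deploy_stage → tests_changed]. Adds compile_a, tests_changed.
Round 3: R7 [tests_changed ∧ compile_a → artifact_signed]. Adds artifact_signed.
Round 4: R6 [artifact_signed → lint_clean]. Adds lint_clean.
Round 5: R10 [lint_clean → cache_stale]. Adds cache_stale.
Closure: {artifact_signed, cache_stale, cfg_changed, compile_a, compile_b, compile_c, deploy_prod, deploy_stage, link_bin, link_lib, lint_clean, publish_ok, run_integ, run_unit, tag_release, tests_changed} — 16 facts.

16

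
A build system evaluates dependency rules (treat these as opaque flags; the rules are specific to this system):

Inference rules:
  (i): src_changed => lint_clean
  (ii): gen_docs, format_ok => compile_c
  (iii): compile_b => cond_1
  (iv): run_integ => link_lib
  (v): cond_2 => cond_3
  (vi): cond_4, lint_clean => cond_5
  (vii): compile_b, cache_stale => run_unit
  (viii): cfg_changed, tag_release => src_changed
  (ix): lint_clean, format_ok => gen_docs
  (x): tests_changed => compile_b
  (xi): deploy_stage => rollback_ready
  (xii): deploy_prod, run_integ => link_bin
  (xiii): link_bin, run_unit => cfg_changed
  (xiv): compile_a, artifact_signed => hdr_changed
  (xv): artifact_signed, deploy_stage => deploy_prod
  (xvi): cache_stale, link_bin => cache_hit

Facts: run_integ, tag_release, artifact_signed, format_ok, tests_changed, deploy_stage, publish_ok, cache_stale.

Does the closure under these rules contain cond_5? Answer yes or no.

Round 1 — (iv), (x), (xi), (xv), derive link_lib, compile_b, rollback_ready, deploy_prod.
Round 2 — (iii), (vii), (xii), derive cond_1, run_unit, link_bin.
Round 3 — (xiii), (xvi), derive cfg_changed, cache_hit.
Round 4 — (viii), derive src_changed.
Round 5 — (i), derive lint_clean.
Round 6 — (ix), derive gen_docs.
Round 7 — (ii), derive compile_c.
Fixed point reached. cond_5 is concluded only by (vi); (vi) needs cond_4 (never derived).

no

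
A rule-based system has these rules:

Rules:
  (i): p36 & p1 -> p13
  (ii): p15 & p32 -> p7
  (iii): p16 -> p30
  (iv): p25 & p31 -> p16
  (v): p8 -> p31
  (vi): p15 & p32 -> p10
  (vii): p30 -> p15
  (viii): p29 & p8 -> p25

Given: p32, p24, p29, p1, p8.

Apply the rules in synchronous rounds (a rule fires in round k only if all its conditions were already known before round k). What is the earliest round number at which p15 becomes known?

Round 1 fires (v), (viii), giving p31, p25.
Round 2 fires (iv), giving p16.
Round 3 fires (iii), giving p30.
Round 4 fires (vii), giving p15.
p15 first appears in round 4.

4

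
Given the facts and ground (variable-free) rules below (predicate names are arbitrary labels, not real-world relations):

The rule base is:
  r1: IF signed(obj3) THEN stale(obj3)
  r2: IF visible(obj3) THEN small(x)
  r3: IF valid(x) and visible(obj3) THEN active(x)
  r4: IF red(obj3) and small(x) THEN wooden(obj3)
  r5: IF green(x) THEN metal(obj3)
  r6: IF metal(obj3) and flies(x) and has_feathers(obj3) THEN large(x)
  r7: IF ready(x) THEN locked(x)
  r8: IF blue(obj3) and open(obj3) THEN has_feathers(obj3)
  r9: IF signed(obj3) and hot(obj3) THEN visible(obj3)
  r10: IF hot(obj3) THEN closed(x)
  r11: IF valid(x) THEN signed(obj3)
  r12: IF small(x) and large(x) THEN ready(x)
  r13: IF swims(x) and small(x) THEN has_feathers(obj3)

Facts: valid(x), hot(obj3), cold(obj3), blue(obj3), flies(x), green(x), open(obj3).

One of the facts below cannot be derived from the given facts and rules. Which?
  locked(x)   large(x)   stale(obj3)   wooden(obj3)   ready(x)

wooden(obj3)

Round 1 fires r5, r8, r10, r11, giving metal(obj3), has_feathers(obj3), closed(x), signed(obj3).
Round 2 fires r1, r6, r9, giving stale(obj3), large(x), visible(obj3).
Round 3 fires r2, r3, giving small(x), active(x).
Round 4 fires r12, giving ready(x).
Round 5 fires r7, giving locked(x).
Derived: large(x) (round 2), stale(obj3) (round 2), locked(x) (round 5), ready(x) (round 4). wooden(obj3) never appears in any round.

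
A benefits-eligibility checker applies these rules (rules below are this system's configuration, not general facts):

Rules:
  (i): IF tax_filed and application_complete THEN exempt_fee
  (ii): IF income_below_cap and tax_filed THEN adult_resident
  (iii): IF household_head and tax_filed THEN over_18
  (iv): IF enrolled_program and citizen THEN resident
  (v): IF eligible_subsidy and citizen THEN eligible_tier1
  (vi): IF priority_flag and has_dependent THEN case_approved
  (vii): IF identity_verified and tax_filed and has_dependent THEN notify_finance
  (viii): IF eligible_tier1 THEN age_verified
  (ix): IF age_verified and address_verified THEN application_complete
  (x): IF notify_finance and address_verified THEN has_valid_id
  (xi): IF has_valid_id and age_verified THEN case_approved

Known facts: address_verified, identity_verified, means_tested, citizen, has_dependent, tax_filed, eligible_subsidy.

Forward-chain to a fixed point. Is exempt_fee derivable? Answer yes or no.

yes

Round 1 fires (v), (vii), giving eligible_tier1, notify_finance.
Round 2 fires (viii), (x), giving age_verified, has_valid_id.
Round 3 fires (ix), (xi), giving application_complete, case_approved.
Round 4 fires (i), giving exempt_fee.
exempt_fee appears in round 4, so it is derivable.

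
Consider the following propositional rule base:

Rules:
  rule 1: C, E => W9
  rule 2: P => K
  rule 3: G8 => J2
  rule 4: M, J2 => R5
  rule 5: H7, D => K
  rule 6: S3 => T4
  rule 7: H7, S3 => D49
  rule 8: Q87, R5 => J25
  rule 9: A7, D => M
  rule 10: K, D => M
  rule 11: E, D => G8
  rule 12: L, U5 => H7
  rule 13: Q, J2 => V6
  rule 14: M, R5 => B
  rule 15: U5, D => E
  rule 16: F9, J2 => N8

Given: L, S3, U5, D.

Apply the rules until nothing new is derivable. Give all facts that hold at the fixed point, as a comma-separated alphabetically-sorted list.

Round 1: rule 6 [S3 => T4]; rule 12 [L, U5 => H7]; rule 15 [U5, D => E]. Adds T4, H7, E.
Round 2: rule 5 [H7, D => K]; rule 7 [H7, S3 => D49]; rule 11 [E, D => G8]. Adds K, D49, G8.
Round 3: rule 3 [G8 => J2]; rule 10 [K, D => M]. Adds J2, M.
Round 4: rule 4 [M, J2 => R5]. Adds R5.
Round 5: rule 14 [M, R5 => B]. Adds B.

B, D, D49, E, G8, H7, J2, K, L, M, R5, S3, T4, U5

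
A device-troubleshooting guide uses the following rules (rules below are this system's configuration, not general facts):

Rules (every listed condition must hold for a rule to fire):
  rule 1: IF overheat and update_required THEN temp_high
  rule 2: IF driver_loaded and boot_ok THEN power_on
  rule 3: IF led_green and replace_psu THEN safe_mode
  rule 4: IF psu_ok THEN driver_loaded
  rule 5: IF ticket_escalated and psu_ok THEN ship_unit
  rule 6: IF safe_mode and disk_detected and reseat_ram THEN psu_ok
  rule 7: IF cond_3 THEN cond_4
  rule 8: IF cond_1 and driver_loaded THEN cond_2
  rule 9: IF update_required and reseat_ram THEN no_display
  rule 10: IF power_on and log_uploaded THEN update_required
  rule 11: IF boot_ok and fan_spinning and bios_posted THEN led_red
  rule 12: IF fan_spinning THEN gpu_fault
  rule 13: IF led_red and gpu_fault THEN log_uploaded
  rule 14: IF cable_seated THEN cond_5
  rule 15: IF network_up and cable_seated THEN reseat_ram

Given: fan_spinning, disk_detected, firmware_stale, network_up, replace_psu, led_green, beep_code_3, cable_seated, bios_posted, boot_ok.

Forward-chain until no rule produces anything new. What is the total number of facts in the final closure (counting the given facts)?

Round 1 fires rule 3, rule 11, rule 12, rule 14, rule 15, giving safe_mode, led_red, gpu_fault, cond_5, reseat_ram.
Round 2 fires rule 6, rule 13, giving psu_ok, log_uploaded.
Round 3 fires rule 4, giving driver_loaded.
Round 4 fires rule 2, giving power_on.
Round 5 fires rule 10, giving update_required.
Round 6 fires rule 9, giving no_display.
Closure: {beep_code_3, bios_posted, boot_ok, cable_seated, cond_5, disk_detected, driver_loaded, fan_spinning, firmware_stale, gpu_fault, led_green, led_red, log_uploaded, network_up, no_display, power_on, psu_ok, replace_psu, reseat_ram, safe_mode, update_required} — 21 facts.

21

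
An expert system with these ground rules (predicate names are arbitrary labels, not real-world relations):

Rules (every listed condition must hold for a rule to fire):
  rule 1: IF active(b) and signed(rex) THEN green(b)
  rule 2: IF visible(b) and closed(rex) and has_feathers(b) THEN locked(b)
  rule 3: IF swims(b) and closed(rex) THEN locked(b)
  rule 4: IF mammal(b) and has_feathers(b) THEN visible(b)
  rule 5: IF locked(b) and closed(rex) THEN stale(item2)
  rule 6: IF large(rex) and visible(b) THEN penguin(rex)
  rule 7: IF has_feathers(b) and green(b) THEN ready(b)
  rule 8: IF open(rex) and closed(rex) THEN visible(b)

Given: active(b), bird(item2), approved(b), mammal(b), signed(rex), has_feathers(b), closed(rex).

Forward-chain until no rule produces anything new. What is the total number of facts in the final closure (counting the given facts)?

12

[1] rule 1 [IF active(b) and signed(rex) THEN green(b)]; rule 4 [IF mammal(b) and has_feathers(b) THEN visible(b)]. ⇒ new: green(b), visible(b).
[2] rule 2 [IF visible(b) and closed(rex) and has_feathers(b) THEN locked(b)]; rule 7 [IF has_feathers(b) and green(b) THEN ready(b)]. ⇒ new: locked(b), ready(b).
[3] rule 5 [IF locked(b) and closed(rex) THEN stale(item2)]. ⇒ new: stale(item2).
Closure: {active(b), approved(b), bird(item2), closed(rex), green(b), has_feathers(b), locked(b), mammal(b), ready(b), signed(rex), stale(item2), visible(b)} — 12 facts.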